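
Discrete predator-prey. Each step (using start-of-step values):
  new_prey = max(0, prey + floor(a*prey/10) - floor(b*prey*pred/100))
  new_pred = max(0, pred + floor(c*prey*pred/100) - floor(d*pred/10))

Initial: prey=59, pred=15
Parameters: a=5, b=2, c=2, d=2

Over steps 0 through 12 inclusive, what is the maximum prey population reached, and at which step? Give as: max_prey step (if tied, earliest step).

Answer: 71 1

Derivation:
Step 1: prey: 59+29-17=71; pred: 15+17-3=29
Step 2: prey: 71+35-41=65; pred: 29+41-5=65
Step 3: prey: 65+32-84=13; pred: 65+84-13=136
Step 4: prey: 13+6-35=0; pred: 136+35-27=144
Step 5: prey: 0+0-0=0; pred: 144+0-28=116
Step 6: prey: 0+0-0=0; pred: 116+0-23=93
Step 7: prey: 0+0-0=0; pred: 93+0-18=75
Step 8: prey: 0+0-0=0; pred: 75+0-15=60
Step 9: prey: 0+0-0=0; pred: 60+0-12=48
Step 10: prey: 0+0-0=0; pred: 48+0-9=39
Step 11: prey: 0+0-0=0; pred: 39+0-7=32
Step 12: prey: 0+0-0=0; pred: 32+0-6=26
Max prey = 71 at step 1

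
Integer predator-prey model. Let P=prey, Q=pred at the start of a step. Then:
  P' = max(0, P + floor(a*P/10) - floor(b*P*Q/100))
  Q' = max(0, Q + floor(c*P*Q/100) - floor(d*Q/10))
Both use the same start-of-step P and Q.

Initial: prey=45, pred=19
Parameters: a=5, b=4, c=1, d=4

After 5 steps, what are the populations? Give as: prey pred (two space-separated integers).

Answer: 18 8

Derivation:
Step 1: prey: 45+22-34=33; pred: 19+8-7=20
Step 2: prey: 33+16-26=23; pred: 20+6-8=18
Step 3: prey: 23+11-16=18; pred: 18+4-7=15
Step 4: prey: 18+9-10=17; pred: 15+2-6=11
Step 5: prey: 17+8-7=18; pred: 11+1-4=8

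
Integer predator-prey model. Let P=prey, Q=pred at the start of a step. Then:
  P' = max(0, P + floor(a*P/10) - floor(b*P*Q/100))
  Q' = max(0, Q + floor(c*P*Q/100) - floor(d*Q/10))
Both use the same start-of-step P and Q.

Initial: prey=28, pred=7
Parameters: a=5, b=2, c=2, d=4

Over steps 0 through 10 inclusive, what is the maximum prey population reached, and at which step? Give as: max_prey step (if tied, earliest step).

Answer: 76 4

Derivation:
Step 1: prey: 28+14-3=39; pred: 7+3-2=8
Step 2: prey: 39+19-6=52; pred: 8+6-3=11
Step 3: prey: 52+26-11=67; pred: 11+11-4=18
Step 4: prey: 67+33-24=76; pred: 18+24-7=35
Step 5: prey: 76+38-53=61; pred: 35+53-14=74
Step 6: prey: 61+30-90=1; pred: 74+90-29=135
Step 7: prey: 1+0-2=0; pred: 135+2-54=83
Step 8: prey: 0+0-0=0; pred: 83+0-33=50
Step 9: prey: 0+0-0=0; pred: 50+0-20=30
Step 10: prey: 0+0-0=0; pred: 30+0-12=18
Max prey = 76 at step 4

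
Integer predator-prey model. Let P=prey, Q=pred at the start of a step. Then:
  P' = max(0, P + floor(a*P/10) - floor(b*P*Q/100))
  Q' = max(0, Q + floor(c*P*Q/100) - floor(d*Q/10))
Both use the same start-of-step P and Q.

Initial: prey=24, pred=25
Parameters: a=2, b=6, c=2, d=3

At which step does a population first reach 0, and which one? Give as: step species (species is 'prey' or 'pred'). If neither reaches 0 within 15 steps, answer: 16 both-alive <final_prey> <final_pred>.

Answer: 1 prey

Derivation:
Step 1: prey: 24+4-36=0; pred: 25+12-7=30
First extinction: prey at step 1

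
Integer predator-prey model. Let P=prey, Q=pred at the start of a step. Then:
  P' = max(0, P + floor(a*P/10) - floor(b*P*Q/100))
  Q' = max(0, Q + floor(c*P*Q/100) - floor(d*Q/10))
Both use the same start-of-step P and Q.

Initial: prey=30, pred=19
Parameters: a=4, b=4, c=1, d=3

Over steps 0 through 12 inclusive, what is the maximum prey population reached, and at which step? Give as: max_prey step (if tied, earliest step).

Answer: 34 12

Derivation:
Step 1: prey: 30+12-22=20; pred: 19+5-5=19
Step 2: prey: 20+8-15=13; pred: 19+3-5=17
Step 3: prey: 13+5-8=10; pred: 17+2-5=14
Step 4: prey: 10+4-5=9; pred: 14+1-4=11
Step 5: prey: 9+3-3=9; pred: 11+0-3=8
Step 6: prey: 9+3-2=10; pred: 8+0-2=6
Step 7: prey: 10+4-2=12; pred: 6+0-1=5
Step 8: prey: 12+4-2=14; pred: 5+0-1=4
Step 9: prey: 14+5-2=17; pred: 4+0-1=3
Step 10: prey: 17+6-2=21; pred: 3+0-0=3
Step 11: prey: 21+8-2=27; pred: 3+0-0=3
Step 12: prey: 27+10-3=34; pred: 3+0-0=3
Max prey = 34 at step 12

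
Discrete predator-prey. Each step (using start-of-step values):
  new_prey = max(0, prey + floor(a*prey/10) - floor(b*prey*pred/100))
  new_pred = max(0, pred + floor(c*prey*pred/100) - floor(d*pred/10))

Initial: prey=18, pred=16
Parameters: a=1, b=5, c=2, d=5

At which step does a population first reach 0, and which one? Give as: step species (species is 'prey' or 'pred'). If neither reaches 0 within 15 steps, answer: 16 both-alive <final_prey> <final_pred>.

Answer: 16 both-alive 2 1

Derivation:
Step 1: prey: 18+1-14=5; pred: 16+5-8=13
Step 2: prey: 5+0-3=2; pred: 13+1-6=8
Step 3: prey: 2+0-0=2; pred: 8+0-4=4
Step 4: prey: 2+0-0=2; pred: 4+0-2=2
Step 5: prey: 2+0-0=2; pred: 2+0-1=1
Step 6: prey: 2+0-0=2; pred: 1+0-0=1
Steps 7-15: state stable at prey=2, pred=1 (no change)
No extinction within 15 steps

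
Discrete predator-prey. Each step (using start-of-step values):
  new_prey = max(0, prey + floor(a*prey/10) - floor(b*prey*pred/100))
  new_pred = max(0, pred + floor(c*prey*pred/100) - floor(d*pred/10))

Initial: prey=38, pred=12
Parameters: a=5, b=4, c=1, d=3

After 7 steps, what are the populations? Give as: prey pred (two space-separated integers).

Step 1: prey: 38+19-18=39; pred: 12+4-3=13
Step 2: prey: 39+19-20=38; pred: 13+5-3=15
Step 3: prey: 38+19-22=35; pred: 15+5-4=16
Step 4: prey: 35+17-22=30; pred: 16+5-4=17
Step 5: prey: 30+15-20=25; pred: 17+5-5=17
Step 6: prey: 25+12-17=20; pred: 17+4-5=16
Step 7: prey: 20+10-12=18; pred: 16+3-4=15

Answer: 18 15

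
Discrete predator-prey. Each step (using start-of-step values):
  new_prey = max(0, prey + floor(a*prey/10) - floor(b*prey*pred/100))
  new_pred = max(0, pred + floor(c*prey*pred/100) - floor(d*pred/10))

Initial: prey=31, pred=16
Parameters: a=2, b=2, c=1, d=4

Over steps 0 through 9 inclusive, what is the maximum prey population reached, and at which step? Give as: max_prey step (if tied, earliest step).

Step 1: prey: 31+6-9=28; pred: 16+4-6=14
Step 2: prey: 28+5-7=26; pred: 14+3-5=12
Step 3: prey: 26+5-6=25; pred: 12+3-4=11
Step 4: prey: 25+5-5=25; pred: 11+2-4=9
Step 5: prey: 25+5-4=26; pred: 9+2-3=8
Step 6: prey: 26+5-4=27; pred: 8+2-3=7
Step 7: prey: 27+5-3=29; pred: 7+1-2=6
Step 8: prey: 29+5-3=31; pred: 6+1-2=5
Step 9: prey: 31+6-3=34; pred: 5+1-2=4
Max prey = 34 at step 9

Answer: 34 9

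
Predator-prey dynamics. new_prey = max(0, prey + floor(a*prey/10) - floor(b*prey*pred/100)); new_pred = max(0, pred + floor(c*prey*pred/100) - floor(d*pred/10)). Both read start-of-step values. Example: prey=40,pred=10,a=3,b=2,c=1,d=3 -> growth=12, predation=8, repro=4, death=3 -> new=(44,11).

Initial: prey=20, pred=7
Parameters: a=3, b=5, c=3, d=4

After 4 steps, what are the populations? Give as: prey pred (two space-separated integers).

Answer: 8 12

Derivation:
Step 1: prey: 20+6-7=19; pred: 7+4-2=9
Step 2: prey: 19+5-8=16; pred: 9+5-3=11
Step 3: prey: 16+4-8=12; pred: 11+5-4=12
Step 4: prey: 12+3-7=8; pred: 12+4-4=12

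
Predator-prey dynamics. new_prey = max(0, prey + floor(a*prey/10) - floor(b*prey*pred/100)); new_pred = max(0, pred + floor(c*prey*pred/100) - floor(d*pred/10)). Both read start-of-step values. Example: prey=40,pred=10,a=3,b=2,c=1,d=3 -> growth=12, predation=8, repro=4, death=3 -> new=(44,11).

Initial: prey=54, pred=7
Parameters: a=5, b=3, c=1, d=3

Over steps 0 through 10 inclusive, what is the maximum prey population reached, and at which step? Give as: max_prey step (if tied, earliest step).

Step 1: prey: 54+27-11=70; pred: 7+3-2=8
Step 2: prey: 70+35-16=89; pred: 8+5-2=11
Step 3: prey: 89+44-29=104; pred: 11+9-3=17
Step 4: prey: 104+52-53=103; pred: 17+17-5=29
Step 5: prey: 103+51-89=65; pred: 29+29-8=50
Step 6: prey: 65+32-97=0; pred: 50+32-15=67
Step 7: prey: 0+0-0=0; pred: 67+0-20=47
Step 8: prey: 0+0-0=0; pred: 47+0-14=33
Step 9: prey: 0+0-0=0; pred: 33+0-9=24
Step 10: prey: 0+0-0=0; pred: 24+0-7=17
Max prey = 104 at step 3

Answer: 104 3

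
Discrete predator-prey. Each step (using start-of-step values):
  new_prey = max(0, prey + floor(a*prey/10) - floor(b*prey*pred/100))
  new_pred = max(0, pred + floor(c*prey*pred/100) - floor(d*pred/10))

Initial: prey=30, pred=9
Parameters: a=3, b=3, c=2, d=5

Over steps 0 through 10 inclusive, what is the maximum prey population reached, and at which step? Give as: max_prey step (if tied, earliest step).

Answer: 31 1

Derivation:
Step 1: prey: 30+9-8=31; pred: 9+5-4=10
Step 2: prey: 31+9-9=31; pred: 10+6-5=11
Step 3: prey: 31+9-10=30; pred: 11+6-5=12
Step 4: prey: 30+9-10=29; pred: 12+7-6=13
Step 5: prey: 29+8-11=26; pred: 13+7-6=14
Step 6: prey: 26+7-10=23; pred: 14+7-7=14
Step 7: prey: 23+6-9=20; pred: 14+6-7=13
Step 8: prey: 20+6-7=19; pred: 13+5-6=12
Step 9: prey: 19+5-6=18; pred: 12+4-6=10
Step 10: prey: 18+5-5=18; pred: 10+3-5=8
Max prey = 31 at step 1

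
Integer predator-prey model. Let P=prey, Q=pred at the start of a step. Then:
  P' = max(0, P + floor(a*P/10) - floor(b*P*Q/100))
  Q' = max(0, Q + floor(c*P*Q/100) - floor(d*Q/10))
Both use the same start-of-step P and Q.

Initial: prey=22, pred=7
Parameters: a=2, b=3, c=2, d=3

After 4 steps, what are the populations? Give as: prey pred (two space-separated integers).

Answer: 18 11

Derivation:
Step 1: prey: 22+4-4=22; pred: 7+3-2=8
Step 2: prey: 22+4-5=21; pred: 8+3-2=9
Step 3: prey: 21+4-5=20; pred: 9+3-2=10
Step 4: prey: 20+4-6=18; pred: 10+4-3=11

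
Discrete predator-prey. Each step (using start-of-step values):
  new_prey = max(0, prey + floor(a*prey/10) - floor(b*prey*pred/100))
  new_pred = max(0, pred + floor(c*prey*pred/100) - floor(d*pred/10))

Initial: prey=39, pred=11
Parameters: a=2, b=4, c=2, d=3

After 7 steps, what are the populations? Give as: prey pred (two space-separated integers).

Answer: 1 7

Derivation:
Step 1: prey: 39+7-17=29; pred: 11+8-3=16
Step 2: prey: 29+5-18=16; pred: 16+9-4=21
Step 3: prey: 16+3-13=6; pred: 21+6-6=21
Step 4: prey: 6+1-5=2; pred: 21+2-6=17
Step 5: prey: 2+0-1=1; pred: 17+0-5=12
Step 6: prey: 1+0-0=1; pred: 12+0-3=9
Step 7: prey: 1+0-0=1; pred: 9+0-2=7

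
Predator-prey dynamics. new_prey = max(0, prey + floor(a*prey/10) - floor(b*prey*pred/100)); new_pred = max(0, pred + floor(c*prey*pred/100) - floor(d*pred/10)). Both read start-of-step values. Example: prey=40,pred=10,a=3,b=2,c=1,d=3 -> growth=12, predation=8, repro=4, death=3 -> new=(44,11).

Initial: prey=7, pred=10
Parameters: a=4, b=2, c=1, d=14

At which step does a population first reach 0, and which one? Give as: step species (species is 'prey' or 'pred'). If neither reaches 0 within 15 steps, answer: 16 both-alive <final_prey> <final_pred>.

Answer: 1 pred

Derivation:
Step 1: prey: 7+2-1=8; pred: 10+0-14=0
First extinction: pred at step 1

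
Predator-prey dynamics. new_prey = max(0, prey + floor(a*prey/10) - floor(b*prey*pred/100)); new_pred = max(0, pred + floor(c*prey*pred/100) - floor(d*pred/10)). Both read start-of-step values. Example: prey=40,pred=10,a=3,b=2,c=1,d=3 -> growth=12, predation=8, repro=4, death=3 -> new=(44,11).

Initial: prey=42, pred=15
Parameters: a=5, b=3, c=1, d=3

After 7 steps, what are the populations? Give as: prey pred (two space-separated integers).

Answer: 14 23

Derivation:
Step 1: prey: 42+21-18=45; pred: 15+6-4=17
Step 2: prey: 45+22-22=45; pred: 17+7-5=19
Step 3: prey: 45+22-25=42; pred: 19+8-5=22
Step 4: prey: 42+21-27=36; pred: 22+9-6=25
Step 5: prey: 36+18-27=27; pred: 25+9-7=27
Step 6: prey: 27+13-21=19; pred: 27+7-8=26
Step 7: prey: 19+9-14=14; pred: 26+4-7=23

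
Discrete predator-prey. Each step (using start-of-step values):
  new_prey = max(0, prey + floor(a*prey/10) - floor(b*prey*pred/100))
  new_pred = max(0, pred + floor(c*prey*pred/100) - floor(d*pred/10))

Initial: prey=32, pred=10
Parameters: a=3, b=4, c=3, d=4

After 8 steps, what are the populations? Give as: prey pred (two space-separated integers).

Answer: 1 4

Derivation:
Step 1: prey: 32+9-12=29; pred: 10+9-4=15
Step 2: prey: 29+8-17=20; pred: 15+13-6=22
Step 3: prey: 20+6-17=9; pred: 22+13-8=27
Step 4: prey: 9+2-9=2; pred: 27+7-10=24
Step 5: prey: 2+0-1=1; pred: 24+1-9=16
Step 6: prey: 1+0-0=1; pred: 16+0-6=10
Step 7: prey: 1+0-0=1; pred: 10+0-4=6
Step 8: prey: 1+0-0=1; pred: 6+0-2=4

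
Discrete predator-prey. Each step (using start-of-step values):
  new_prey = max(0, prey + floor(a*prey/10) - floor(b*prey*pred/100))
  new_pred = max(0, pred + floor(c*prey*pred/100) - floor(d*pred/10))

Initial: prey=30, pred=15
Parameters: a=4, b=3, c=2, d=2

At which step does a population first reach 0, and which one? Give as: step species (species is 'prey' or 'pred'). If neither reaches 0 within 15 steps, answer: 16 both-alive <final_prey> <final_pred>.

Answer: 16 both-alive 1 5

Derivation:
Step 1: prey: 30+12-13=29; pred: 15+9-3=21
Step 2: prey: 29+11-18=22; pred: 21+12-4=29
Step 3: prey: 22+8-19=11; pred: 29+12-5=36
Step 4: prey: 11+4-11=4; pred: 36+7-7=36
Step 5: prey: 4+1-4=1; pred: 36+2-7=31
Step 6: prey: 1+0-0=1; pred: 31+0-6=25
Step 7: prey: 1+0-0=1; pred: 25+0-5=20
Step 8: prey: 1+0-0=1; pred: 20+0-4=16
Step 9: prey: 1+0-0=1; pred: 16+0-3=13
Step 10: prey: 1+0-0=1; pred: 13+0-2=11
Step 11: prey: 1+0-0=1; pred: 11+0-2=9
Step 12: prey: 1+0-0=1; pred: 9+0-1=8
Step 13: prey: 1+0-0=1; pred: 8+0-1=7
Step 14: prey: 1+0-0=1; pred: 7+0-1=6
Step 15: prey: 1+0-0=1; pred: 6+0-1=5
No extinction within 15 steps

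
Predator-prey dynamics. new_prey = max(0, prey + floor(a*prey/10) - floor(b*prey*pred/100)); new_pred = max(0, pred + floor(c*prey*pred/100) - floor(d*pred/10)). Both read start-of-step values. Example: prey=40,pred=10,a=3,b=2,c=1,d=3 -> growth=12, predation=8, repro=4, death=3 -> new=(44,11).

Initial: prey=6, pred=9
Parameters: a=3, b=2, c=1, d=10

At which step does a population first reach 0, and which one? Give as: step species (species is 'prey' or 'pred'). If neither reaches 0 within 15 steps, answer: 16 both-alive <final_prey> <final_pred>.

Step 1: prey: 6+1-1=6; pred: 9+0-9=0
First extinction: pred at step 1

Answer: 1 pred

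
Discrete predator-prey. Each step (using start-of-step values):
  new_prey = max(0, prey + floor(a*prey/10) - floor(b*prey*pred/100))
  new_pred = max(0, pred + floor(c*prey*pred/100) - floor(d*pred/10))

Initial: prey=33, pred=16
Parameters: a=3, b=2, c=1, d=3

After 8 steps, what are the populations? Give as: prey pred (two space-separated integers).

Step 1: prey: 33+9-10=32; pred: 16+5-4=17
Step 2: prey: 32+9-10=31; pred: 17+5-5=17
Step 3: prey: 31+9-10=30; pred: 17+5-5=17
Step 4: prey: 30+9-10=29; pred: 17+5-5=17
Step 5: prey: 29+8-9=28; pred: 17+4-5=16
Step 6: prey: 28+8-8=28; pred: 16+4-4=16
Step 7: prey: 28+8-8=28; pred: 16+4-4=16
Step 8: prey: 28+8-8=28; pred: 16+4-4=16

Answer: 28 16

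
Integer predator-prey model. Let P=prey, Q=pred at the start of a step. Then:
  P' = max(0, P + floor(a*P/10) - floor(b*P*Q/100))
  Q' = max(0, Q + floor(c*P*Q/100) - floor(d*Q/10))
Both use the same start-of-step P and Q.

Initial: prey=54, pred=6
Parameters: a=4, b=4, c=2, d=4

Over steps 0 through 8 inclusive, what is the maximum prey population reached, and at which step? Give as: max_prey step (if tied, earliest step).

Answer: 63 1

Derivation:
Step 1: prey: 54+21-12=63; pred: 6+6-2=10
Step 2: prey: 63+25-25=63; pred: 10+12-4=18
Step 3: prey: 63+25-45=43; pred: 18+22-7=33
Step 4: prey: 43+17-56=4; pred: 33+28-13=48
Step 5: prey: 4+1-7=0; pred: 48+3-19=32
Step 6: prey: 0+0-0=0; pred: 32+0-12=20
Step 7: prey: 0+0-0=0; pred: 20+0-8=12
Step 8: prey: 0+0-0=0; pred: 12+0-4=8
Max prey = 63 at step 1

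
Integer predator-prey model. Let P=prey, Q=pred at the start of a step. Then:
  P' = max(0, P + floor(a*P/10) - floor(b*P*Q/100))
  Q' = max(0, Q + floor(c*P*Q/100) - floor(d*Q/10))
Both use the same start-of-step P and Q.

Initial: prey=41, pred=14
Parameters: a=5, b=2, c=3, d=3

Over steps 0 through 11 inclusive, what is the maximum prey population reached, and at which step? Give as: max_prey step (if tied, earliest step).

Answer: 50 1

Derivation:
Step 1: prey: 41+20-11=50; pred: 14+17-4=27
Step 2: prey: 50+25-27=48; pred: 27+40-8=59
Step 3: prey: 48+24-56=16; pred: 59+84-17=126
Step 4: prey: 16+8-40=0; pred: 126+60-37=149
Step 5: prey: 0+0-0=0; pred: 149+0-44=105
Step 6: prey: 0+0-0=0; pred: 105+0-31=74
Step 7: prey: 0+0-0=0; pred: 74+0-22=52
Step 8: prey: 0+0-0=0; pred: 52+0-15=37
Step 9: prey: 0+0-0=0; pred: 37+0-11=26
Step 10: prey: 0+0-0=0; pred: 26+0-7=19
Step 11: prey: 0+0-0=0; pred: 19+0-5=14
Max prey = 50 at step 1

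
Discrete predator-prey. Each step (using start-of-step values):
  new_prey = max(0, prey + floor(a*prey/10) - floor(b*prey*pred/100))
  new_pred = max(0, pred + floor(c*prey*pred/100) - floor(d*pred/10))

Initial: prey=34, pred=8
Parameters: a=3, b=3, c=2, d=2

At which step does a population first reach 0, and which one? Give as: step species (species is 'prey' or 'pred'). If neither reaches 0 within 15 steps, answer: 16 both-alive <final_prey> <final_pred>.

Step 1: prey: 34+10-8=36; pred: 8+5-1=12
Step 2: prey: 36+10-12=34; pred: 12+8-2=18
Step 3: prey: 34+10-18=26; pred: 18+12-3=27
Step 4: prey: 26+7-21=12; pred: 27+14-5=36
Step 5: prey: 12+3-12=3; pred: 36+8-7=37
Step 6: prey: 3+0-3=0; pred: 37+2-7=32
First extinction: prey at step 6

Answer: 6 prey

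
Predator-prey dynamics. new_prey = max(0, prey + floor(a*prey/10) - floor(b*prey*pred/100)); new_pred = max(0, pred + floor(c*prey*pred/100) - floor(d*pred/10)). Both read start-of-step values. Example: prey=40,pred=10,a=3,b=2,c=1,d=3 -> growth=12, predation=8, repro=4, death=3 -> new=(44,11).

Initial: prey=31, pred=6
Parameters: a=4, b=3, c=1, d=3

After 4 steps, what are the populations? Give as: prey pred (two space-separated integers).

Answer: 65 10

Derivation:
Step 1: prey: 31+12-5=38; pred: 6+1-1=6
Step 2: prey: 38+15-6=47; pred: 6+2-1=7
Step 3: prey: 47+18-9=56; pred: 7+3-2=8
Step 4: prey: 56+22-13=65; pred: 8+4-2=10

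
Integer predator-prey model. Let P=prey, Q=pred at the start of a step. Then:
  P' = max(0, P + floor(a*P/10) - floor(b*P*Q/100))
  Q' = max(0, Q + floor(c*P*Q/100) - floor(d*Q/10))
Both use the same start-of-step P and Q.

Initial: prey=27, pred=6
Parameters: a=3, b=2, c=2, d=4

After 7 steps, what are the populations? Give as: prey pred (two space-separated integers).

Answer: 18 47

Derivation:
Step 1: prey: 27+8-3=32; pred: 6+3-2=7
Step 2: prey: 32+9-4=37; pred: 7+4-2=9
Step 3: prey: 37+11-6=42; pred: 9+6-3=12
Step 4: prey: 42+12-10=44; pred: 12+10-4=18
Step 5: prey: 44+13-15=42; pred: 18+15-7=26
Step 6: prey: 42+12-21=33; pred: 26+21-10=37
Step 7: prey: 33+9-24=18; pred: 37+24-14=47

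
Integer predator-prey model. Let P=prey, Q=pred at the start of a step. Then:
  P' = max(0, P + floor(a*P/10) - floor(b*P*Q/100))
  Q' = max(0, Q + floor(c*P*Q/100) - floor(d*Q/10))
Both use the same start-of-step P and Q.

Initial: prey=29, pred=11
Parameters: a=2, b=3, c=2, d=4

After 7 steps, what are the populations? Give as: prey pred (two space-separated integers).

Answer: 8 7

Derivation:
Step 1: prey: 29+5-9=25; pred: 11+6-4=13
Step 2: prey: 25+5-9=21; pred: 13+6-5=14
Step 3: prey: 21+4-8=17; pred: 14+5-5=14
Step 4: prey: 17+3-7=13; pred: 14+4-5=13
Step 5: prey: 13+2-5=10; pred: 13+3-5=11
Step 6: prey: 10+2-3=9; pred: 11+2-4=9
Step 7: prey: 9+1-2=8; pred: 9+1-3=7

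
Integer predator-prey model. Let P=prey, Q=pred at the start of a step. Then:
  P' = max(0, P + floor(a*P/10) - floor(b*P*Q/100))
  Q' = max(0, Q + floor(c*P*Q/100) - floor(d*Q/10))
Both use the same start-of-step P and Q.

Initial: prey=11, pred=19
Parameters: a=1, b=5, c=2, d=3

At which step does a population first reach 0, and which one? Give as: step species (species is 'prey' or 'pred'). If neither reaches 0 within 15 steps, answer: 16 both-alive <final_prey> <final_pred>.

Answer: 16 both-alive 1 3

Derivation:
Step 1: prey: 11+1-10=2; pred: 19+4-5=18
Step 2: prey: 2+0-1=1; pred: 18+0-5=13
Step 3: prey: 1+0-0=1; pred: 13+0-3=10
Step 4: prey: 1+0-0=1; pred: 10+0-3=7
Step 5: prey: 1+0-0=1; pred: 7+0-2=5
Step 6: prey: 1+0-0=1; pred: 5+0-1=4
Step 7: prey: 1+0-0=1; pred: 4+0-1=3
Step 8: prey: 1+0-0=1; pred: 3+0-0=3
Steps 9-15: state stable at prey=1, pred=3 (no change)
No extinction within 15 steps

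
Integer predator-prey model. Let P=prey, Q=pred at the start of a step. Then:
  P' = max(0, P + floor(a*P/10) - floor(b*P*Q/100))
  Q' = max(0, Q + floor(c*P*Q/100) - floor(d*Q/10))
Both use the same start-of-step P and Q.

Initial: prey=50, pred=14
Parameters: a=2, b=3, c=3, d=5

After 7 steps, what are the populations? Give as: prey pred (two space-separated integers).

Step 1: prey: 50+10-21=39; pred: 14+21-7=28
Step 2: prey: 39+7-32=14; pred: 28+32-14=46
Step 3: prey: 14+2-19=0; pred: 46+19-23=42
Step 4: prey: 0+0-0=0; pred: 42+0-21=21
Step 5: prey: 0+0-0=0; pred: 21+0-10=11
Step 6: prey: 0+0-0=0; pred: 11+0-5=6
Step 7: prey: 0+0-0=0; pred: 6+0-3=3

Answer: 0 3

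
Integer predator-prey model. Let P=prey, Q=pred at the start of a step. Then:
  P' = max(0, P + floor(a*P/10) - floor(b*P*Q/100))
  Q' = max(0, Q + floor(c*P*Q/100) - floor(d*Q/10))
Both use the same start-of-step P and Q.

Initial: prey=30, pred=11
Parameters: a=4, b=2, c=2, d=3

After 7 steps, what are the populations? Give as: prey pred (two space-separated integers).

Step 1: prey: 30+12-6=36; pred: 11+6-3=14
Step 2: prey: 36+14-10=40; pred: 14+10-4=20
Step 3: prey: 40+16-16=40; pred: 20+16-6=30
Step 4: prey: 40+16-24=32; pred: 30+24-9=45
Step 5: prey: 32+12-28=16; pred: 45+28-13=60
Step 6: prey: 16+6-19=3; pred: 60+19-18=61
Step 7: prey: 3+1-3=1; pred: 61+3-18=46

Answer: 1 46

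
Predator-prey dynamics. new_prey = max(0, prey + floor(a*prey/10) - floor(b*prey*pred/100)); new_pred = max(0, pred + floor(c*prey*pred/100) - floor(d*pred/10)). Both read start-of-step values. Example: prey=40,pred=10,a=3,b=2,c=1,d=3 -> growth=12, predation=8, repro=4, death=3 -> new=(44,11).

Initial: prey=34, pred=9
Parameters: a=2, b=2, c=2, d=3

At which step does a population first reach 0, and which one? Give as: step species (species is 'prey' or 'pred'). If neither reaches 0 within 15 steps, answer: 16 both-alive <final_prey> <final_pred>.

Answer: 16 both-alive 2 3

Derivation:
Step 1: prey: 34+6-6=34; pred: 9+6-2=13
Step 2: prey: 34+6-8=32; pred: 13+8-3=18
Step 3: prey: 32+6-11=27; pred: 18+11-5=24
Step 4: prey: 27+5-12=20; pred: 24+12-7=29
Step 5: prey: 20+4-11=13; pred: 29+11-8=32
Step 6: prey: 13+2-8=7; pred: 32+8-9=31
Step 7: prey: 7+1-4=4; pred: 31+4-9=26
Step 8: prey: 4+0-2=2; pred: 26+2-7=21
Step 9: prey: 2+0-0=2; pred: 21+0-6=15
Step 10: prey: 2+0-0=2; pred: 15+0-4=11
Step 11: prey: 2+0-0=2; pred: 11+0-3=8
Step 12: prey: 2+0-0=2; pred: 8+0-2=6
Step 13: prey: 2+0-0=2; pred: 6+0-1=5
Step 14: prey: 2+0-0=2; pred: 5+0-1=4
Step 15: prey: 2+0-0=2; pred: 4+0-1=3
No extinction within 15 steps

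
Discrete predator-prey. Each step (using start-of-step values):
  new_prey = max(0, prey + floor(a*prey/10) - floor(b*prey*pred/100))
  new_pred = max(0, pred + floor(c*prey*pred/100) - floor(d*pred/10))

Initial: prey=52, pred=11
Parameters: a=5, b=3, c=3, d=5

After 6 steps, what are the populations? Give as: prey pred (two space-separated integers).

Answer: 0 14

Derivation:
Step 1: prey: 52+26-17=61; pred: 11+17-5=23
Step 2: prey: 61+30-42=49; pred: 23+42-11=54
Step 3: prey: 49+24-79=0; pred: 54+79-27=106
Step 4: prey: 0+0-0=0; pred: 106+0-53=53
Step 5: prey: 0+0-0=0; pred: 53+0-26=27
Step 6: prey: 0+0-0=0; pred: 27+0-13=14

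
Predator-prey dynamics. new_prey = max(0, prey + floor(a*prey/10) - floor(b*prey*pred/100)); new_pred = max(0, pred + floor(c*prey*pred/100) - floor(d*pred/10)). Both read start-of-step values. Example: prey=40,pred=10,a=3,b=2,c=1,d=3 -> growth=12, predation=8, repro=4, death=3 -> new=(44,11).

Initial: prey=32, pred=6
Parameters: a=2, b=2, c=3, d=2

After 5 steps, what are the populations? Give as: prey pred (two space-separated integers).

Step 1: prey: 32+6-3=35; pred: 6+5-1=10
Step 2: prey: 35+7-7=35; pred: 10+10-2=18
Step 3: prey: 35+7-12=30; pred: 18+18-3=33
Step 4: prey: 30+6-19=17; pred: 33+29-6=56
Step 5: prey: 17+3-19=1; pred: 56+28-11=73

Answer: 1 73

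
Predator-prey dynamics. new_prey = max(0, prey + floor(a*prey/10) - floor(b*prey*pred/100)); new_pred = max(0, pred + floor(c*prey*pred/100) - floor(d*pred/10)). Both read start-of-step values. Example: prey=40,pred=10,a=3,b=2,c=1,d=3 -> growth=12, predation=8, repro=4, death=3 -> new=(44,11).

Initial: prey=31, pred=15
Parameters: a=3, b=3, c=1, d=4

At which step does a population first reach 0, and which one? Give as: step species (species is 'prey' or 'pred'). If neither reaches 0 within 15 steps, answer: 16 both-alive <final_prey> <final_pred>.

Step 1: prey: 31+9-13=27; pred: 15+4-6=13
Step 2: prey: 27+8-10=25; pred: 13+3-5=11
Step 3: prey: 25+7-8=24; pred: 11+2-4=9
Step 4: prey: 24+7-6=25; pred: 9+2-3=8
Step 5: prey: 25+7-6=26; pred: 8+2-3=7
Step 6: prey: 26+7-5=28; pred: 7+1-2=6
Step 7: prey: 28+8-5=31; pred: 6+1-2=5
Step 8: prey: 31+9-4=36; pred: 5+1-2=4
Step 9: prey: 36+10-4=42; pred: 4+1-1=4
Step 10: prey: 42+12-5=49; pred: 4+1-1=4
Step 11: prey: 49+14-5=58; pred: 4+1-1=4
Step 12: prey: 58+17-6=69; pred: 4+2-1=5
Step 13: prey: 69+20-10=79; pred: 5+3-2=6
Step 14: prey: 79+23-14=88; pred: 6+4-2=8
Step 15: prey: 88+26-21=93; pred: 8+7-3=12
No extinction within 15 steps

Answer: 16 both-alive 93 12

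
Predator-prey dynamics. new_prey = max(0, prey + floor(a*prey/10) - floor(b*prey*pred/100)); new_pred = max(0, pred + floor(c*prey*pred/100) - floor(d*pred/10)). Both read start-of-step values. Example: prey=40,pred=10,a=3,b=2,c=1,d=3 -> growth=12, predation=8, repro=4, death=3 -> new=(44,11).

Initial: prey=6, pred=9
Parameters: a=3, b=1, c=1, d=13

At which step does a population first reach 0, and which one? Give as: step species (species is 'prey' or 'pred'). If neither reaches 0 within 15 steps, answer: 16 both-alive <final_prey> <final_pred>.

Answer: 1 pred

Derivation:
Step 1: prey: 6+1-0=7; pred: 9+0-11=0
First extinction: pred at step 1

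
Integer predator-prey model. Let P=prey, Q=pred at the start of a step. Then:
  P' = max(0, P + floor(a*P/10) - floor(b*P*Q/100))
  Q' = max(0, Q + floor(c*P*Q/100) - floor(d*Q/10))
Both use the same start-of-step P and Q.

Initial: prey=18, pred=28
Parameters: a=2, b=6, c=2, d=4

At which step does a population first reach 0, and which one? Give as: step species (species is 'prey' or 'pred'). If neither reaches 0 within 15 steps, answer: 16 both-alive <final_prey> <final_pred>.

Answer: 1 prey

Derivation:
Step 1: prey: 18+3-30=0; pred: 28+10-11=27
First extinction: prey at step 1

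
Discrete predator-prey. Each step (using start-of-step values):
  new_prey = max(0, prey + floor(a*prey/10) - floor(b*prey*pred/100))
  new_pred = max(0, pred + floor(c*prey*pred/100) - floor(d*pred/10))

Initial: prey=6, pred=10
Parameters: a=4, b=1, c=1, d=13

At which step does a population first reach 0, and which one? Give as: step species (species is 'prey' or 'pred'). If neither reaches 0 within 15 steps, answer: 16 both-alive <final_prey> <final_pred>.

Answer: 1 pred

Derivation:
Step 1: prey: 6+2-0=8; pred: 10+0-13=0
First extinction: pred at step 1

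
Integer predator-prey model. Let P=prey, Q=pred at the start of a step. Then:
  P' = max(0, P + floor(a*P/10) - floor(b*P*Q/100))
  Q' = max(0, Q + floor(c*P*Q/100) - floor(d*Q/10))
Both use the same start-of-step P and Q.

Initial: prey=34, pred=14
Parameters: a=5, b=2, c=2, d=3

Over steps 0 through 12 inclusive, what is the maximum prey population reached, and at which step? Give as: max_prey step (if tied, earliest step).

Step 1: prey: 34+17-9=42; pred: 14+9-4=19
Step 2: prey: 42+21-15=48; pred: 19+15-5=29
Step 3: prey: 48+24-27=45; pred: 29+27-8=48
Step 4: prey: 45+22-43=24; pred: 48+43-14=77
Step 5: prey: 24+12-36=0; pred: 77+36-23=90
Step 6: prey: 0+0-0=0; pred: 90+0-27=63
Step 7: prey: 0+0-0=0; pred: 63+0-18=45
Step 8: prey: 0+0-0=0; pred: 45+0-13=32
Step 9: prey: 0+0-0=0; pred: 32+0-9=23
Step 10: prey: 0+0-0=0; pred: 23+0-6=17
Step 11: prey: 0+0-0=0; pred: 17+0-5=12
Step 12: prey: 0+0-0=0; pred: 12+0-3=9
Max prey = 48 at step 2

Answer: 48 2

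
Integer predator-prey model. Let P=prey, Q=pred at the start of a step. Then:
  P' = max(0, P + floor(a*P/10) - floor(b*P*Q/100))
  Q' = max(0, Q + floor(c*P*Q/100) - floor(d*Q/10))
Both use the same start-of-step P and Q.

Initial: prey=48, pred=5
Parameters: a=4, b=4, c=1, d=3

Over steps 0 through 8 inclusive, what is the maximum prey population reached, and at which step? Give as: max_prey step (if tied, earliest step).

Step 1: prey: 48+19-9=58; pred: 5+2-1=6
Step 2: prey: 58+23-13=68; pred: 6+3-1=8
Step 3: prey: 68+27-21=74; pred: 8+5-2=11
Step 4: prey: 74+29-32=71; pred: 11+8-3=16
Step 5: prey: 71+28-45=54; pred: 16+11-4=23
Step 6: prey: 54+21-49=26; pred: 23+12-6=29
Step 7: prey: 26+10-30=6; pred: 29+7-8=28
Step 8: prey: 6+2-6=2; pred: 28+1-8=21
Max prey = 74 at step 3

Answer: 74 3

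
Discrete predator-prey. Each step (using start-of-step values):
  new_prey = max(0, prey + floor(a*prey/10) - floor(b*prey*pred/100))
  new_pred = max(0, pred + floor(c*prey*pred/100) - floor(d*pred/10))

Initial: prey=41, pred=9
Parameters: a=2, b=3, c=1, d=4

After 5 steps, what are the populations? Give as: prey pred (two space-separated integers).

Step 1: prey: 41+8-11=38; pred: 9+3-3=9
Step 2: prey: 38+7-10=35; pred: 9+3-3=9
Step 3: prey: 35+7-9=33; pred: 9+3-3=9
Step 4: prey: 33+6-8=31; pred: 9+2-3=8
Step 5: prey: 31+6-7=30; pred: 8+2-3=7

Answer: 30 7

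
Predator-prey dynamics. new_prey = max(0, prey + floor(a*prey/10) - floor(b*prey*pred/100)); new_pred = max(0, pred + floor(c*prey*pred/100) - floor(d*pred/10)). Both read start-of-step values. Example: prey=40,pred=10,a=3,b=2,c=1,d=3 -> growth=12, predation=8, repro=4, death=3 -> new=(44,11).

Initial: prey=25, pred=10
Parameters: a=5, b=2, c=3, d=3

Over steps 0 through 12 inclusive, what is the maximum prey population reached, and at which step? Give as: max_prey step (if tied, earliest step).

Answer: 42 3

Derivation:
Step 1: prey: 25+12-5=32; pred: 10+7-3=14
Step 2: prey: 32+16-8=40; pred: 14+13-4=23
Step 3: prey: 40+20-18=42; pred: 23+27-6=44
Step 4: prey: 42+21-36=27; pred: 44+55-13=86
Step 5: prey: 27+13-46=0; pred: 86+69-25=130
Step 6: prey: 0+0-0=0; pred: 130+0-39=91
Step 7: prey: 0+0-0=0; pred: 91+0-27=64
Step 8: prey: 0+0-0=0; pred: 64+0-19=45
Step 9: prey: 0+0-0=0; pred: 45+0-13=32
Step 10: prey: 0+0-0=0; pred: 32+0-9=23
Step 11: prey: 0+0-0=0; pred: 23+0-6=17
Step 12: prey: 0+0-0=0; pred: 17+0-5=12
Max prey = 42 at step 3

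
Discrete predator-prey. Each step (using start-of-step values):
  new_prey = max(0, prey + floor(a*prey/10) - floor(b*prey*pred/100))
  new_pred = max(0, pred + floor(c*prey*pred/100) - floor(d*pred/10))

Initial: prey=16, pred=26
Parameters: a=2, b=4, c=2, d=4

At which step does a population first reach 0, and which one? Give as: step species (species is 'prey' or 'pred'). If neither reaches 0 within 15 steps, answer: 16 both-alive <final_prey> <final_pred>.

Step 1: prey: 16+3-16=3; pred: 26+8-10=24
Step 2: prey: 3+0-2=1; pred: 24+1-9=16
Step 3: prey: 1+0-0=1; pred: 16+0-6=10
Step 4: prey: 1+0-0=1; pred: 10+0-4=6
Step 5: prey: 1+0-0=1; pred: 6+0-2=4
Step 6: prey: 1+0-0=1; pred: 4+0-1=3
Step 7: prey: 1+0-0=1; pred: 3+0-1=2
Step 8: prey: 1+0-0=1; pred: 2+0-0=2
Steps 9-15: state stable at prey=1, pred=2 (no change)
No extinction within 15 steps

Answer: 16 both-alive 1 2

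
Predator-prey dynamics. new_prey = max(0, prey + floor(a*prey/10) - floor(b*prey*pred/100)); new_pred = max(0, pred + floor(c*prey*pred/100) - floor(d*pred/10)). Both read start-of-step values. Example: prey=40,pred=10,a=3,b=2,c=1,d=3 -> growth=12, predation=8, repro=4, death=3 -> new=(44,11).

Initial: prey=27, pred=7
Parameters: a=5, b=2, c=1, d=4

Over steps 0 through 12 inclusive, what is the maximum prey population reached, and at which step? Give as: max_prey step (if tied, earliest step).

Step 1: prey: 27+13-3=37; pred: 7+1-2=6
Step 2: prey: 37+18-4=51; pred: 6+2-2=6
Step 3: prey: 51+25-6=70; pred: 6+3-2=7
Step 4: prey: 70+35-9=96; pred: 7+4-2=9
Step 5: prey: 96+48-17=127; pred: 9+8-3=14
Step 6: prey: 127+63-35=155; pred: 14+17-5=26
Step 7: prey: 155+77-80=152; pred: 26+40-10=56
Step 8: prey: 152+76-170=58; pred: 56+85-22=119
Step 9: prey: 58+29-138=0; pred: 119+69-47=141
Step 10: prey: 0+0-0=0; pred: 141+0-56=85
Step 11: prey: 0+0-0=0; pred: 85+0-34=51
Step 12: prey: 0+0-0=0; pred: 51+0-20=31
Max prey = 155 at step 6

Answer: 155 6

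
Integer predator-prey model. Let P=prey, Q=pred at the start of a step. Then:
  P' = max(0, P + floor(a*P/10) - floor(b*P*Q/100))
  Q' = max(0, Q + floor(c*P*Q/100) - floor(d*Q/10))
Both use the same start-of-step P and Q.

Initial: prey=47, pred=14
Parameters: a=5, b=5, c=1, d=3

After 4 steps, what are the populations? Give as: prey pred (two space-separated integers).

Step 1: prey: 47+23-32=38; pred: 14+6-4=16
Step 2: prey: 38+19-30=27; pred: 16+6-4=18
Step 3: prey: 27+13-24=16; pred: 18+4-5=17
Step 4: prey: 16+8-13=11; pred: 17+2-5=14

Answer: 11 14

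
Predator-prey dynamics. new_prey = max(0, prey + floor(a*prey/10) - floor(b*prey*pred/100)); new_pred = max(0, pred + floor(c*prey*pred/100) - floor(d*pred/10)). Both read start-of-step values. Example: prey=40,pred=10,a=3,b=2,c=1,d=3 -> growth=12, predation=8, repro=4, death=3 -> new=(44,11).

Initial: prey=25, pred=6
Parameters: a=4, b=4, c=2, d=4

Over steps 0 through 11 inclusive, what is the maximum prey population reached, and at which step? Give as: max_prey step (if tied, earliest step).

Answer: 33 3

Derivation:
Step 1: prey: 25+10-6=29; pred: 6+3-2=7
Step 2: prey: 29+11-8=32; pred: 7+4-2=9
Step 3: prey: 32+12-11=33; pred: 9+5-3=11
Step 4: prey: 33+13-14=32; pred: 11+7-4=14
Step 5: prey: 32+12-17=27; pred: 14+8-5=17
Step 6: prey: 27+10-18=19; pred: 17+9-6=20
Step 7: prey: 19+7-15=11; pred: 20+7-8=19
Step 8: prey: 11+4-8=7; pred: 19+4-7=16
Step 9: prey: 7+2-4=5; pred: 16+2-6=12
Step 10: prey: 5+2-2=5; pred: 12+1-4=9
Step 11: prey: 5+2-1=6; pred: 9+0-3=6
Max prey = 33 at step 3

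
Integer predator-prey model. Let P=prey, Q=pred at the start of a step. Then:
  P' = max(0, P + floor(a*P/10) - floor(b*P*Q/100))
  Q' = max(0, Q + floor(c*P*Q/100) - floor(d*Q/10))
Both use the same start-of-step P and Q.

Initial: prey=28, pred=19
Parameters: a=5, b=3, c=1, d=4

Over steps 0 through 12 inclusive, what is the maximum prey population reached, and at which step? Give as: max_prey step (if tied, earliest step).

Step 1: prey: 28+14-15=27; pred: 19+5-7=17
Step 2: prey: 27+13-13=27; pred: 17+4-6=15
Step 3: prey: 27+13-12=28; pred: 15+4-6=13
Step 4: prey: 28+14-10=32; pred: 13+3-5=11
Step 5: prey: 32+16-10=38; pred: 11+3-4=10
Step 6: prey: 38+19-11=46; pred: 10+3-4=9
Step 7: prey: 46+23-12=57; pred: 9+4-3=10
Step 8: prey: 57+28-17=68; pred: 10+5-4=11
Step 9: prey: 68+34-22=80; pred: 11+7-4=14
Step 10: prey: 80+40-33=87; pred: 14+11-5=20
Step 11: prey: 87+43-52=78; pred: 20+17-8=29
Step 12: prey: 78+39-67=50; pred: 29+22-11=40
Max prey = 87 at step 10

Answer: 87 10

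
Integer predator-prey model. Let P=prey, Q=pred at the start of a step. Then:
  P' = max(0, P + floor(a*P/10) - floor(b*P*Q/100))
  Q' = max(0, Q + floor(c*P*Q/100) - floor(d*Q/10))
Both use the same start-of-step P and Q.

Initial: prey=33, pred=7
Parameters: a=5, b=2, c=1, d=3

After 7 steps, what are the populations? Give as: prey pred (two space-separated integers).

Step 1: prey: 33+16-4=45; pred: 7+2-2=7
Step 2: prey: 45+22-6=61; pred: 7+3-2=8
Step 3: prey: 61+30-9=82; pred: 8+4-2=10
Step 4: prey: 82+41-16=107; pred: 10+8-3=15
Step 5: prey: 107+53-32=128; pred: 15+16-4=27
Step 6: prey: 128+64-69=123; pred: 27+34-8=53
Step 7: prey: 123+61-130=54; pred: 53+65-15=103

Answer: 54 103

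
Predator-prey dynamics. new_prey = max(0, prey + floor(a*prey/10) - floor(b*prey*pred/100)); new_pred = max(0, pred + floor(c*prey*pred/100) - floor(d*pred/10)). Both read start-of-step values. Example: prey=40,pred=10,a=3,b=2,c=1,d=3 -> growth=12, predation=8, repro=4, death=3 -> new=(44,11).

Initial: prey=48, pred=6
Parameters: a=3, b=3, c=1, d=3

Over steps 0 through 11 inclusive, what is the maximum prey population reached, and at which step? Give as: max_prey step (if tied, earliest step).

Step 1: prey: 48+14-8=54; pred: 6+2-1=7
Step 2: prey: 54+16-11=59; pred: 7+3-2=8
Step 3: prey: 59+17-14=62; pred: 8+4-2=10
Step 4: prey: 62+18-18=62; pred: 10+6-3=13
Step 5: prey: 62+18-24=56; pred: 13+8-3=18
Step 6: prey: 56+16-30=42; pred: 18+10-5=23
Step 7: prey: 42+12-28=26; pred: 23+9-6=26
Step 8: prey: 26+7-20=13; pred: 26+6-7=25
Step 9: prey: 13+3-9=7; pred: 25+3-7=21
Step 10: prey: 7+2-4=5; pred: 21+1-6=16
Step 11: prey: 5+1-2=4; pred: 16+0-4=12
Max prey = 62 at step 3

Answer: 62 3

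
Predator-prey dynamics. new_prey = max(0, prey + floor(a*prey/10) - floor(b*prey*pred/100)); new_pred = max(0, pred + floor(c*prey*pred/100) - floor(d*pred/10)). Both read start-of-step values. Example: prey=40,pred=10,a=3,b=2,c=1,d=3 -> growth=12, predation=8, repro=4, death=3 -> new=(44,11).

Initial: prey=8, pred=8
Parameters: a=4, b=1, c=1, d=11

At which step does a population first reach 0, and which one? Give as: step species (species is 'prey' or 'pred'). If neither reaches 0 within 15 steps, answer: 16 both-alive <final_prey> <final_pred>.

Step 1: prey: 8+3-0=11; pred: 8+0-8=0
First extinction: pred at step 1

Answer: 1 pred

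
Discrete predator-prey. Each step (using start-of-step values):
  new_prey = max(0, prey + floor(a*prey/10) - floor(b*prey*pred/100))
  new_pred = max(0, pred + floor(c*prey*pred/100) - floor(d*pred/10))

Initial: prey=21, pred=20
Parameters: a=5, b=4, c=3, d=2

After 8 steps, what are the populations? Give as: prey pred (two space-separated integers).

Step 1: prey: 21+10-16=15; pred: 20+12-4=28
Step 2: prey: 15+7-16=6; pred: 28+12-5=35
Step 3: prey: 6+3-8=1; pred: 35+6-7=34
Step 4: prey: 1+0-1=0; pred: 34+1-6=29
Step 5: prey: 0+0-0=0; pred: 29+0-5=24
Step 6: prey: 0+0-0=0; pred: 24+0-4=20
Step 7: prey: 0+0-0=0; pred: 20+0-4=16
Step 8: prey: 0+0-0=0; pred: 16+0-3=13

Answer: 0 13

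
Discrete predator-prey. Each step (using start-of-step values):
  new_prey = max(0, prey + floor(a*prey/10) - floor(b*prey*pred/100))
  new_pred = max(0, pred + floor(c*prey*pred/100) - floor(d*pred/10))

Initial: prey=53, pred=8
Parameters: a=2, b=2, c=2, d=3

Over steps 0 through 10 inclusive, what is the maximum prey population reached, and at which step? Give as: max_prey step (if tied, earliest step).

Step 1: prey: 53+10-8=55; pred: 8+8-2=14
Step 2: prey: 55+11-15=51; pred: 14+15-4=25
Step 3: prey: 51+10-25=36; pred: 25+25-7=43
Step 4: prey: 36+7-30=13; pred: 43+30-12=61
Step 5: prey: 13+2-15=0; pred: 61+15-18=58
Step 6: prey: 0+0-0=0; pred: 58+0-17=41
Step 7: prey: 0+0-0=0; pred: 41+0-12=29
Step 8: prey: 0+0-0=0; pred: 29+0-8=21
Step 9: prey: 0+0-0=0; pred: 21+0-6=15
Step 10: prey: 0+0-0=0; pred: 15+0-4=11
Max prey = 55 at step 1

Answer: 55 1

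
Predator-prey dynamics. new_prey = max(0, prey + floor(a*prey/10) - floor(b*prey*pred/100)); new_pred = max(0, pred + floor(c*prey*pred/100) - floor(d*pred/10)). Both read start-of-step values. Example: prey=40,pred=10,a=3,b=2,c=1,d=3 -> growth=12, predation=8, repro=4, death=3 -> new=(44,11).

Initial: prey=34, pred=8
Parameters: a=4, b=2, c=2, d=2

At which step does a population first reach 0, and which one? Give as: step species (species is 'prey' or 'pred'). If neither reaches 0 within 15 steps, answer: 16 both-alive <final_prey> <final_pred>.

Step 1: prey: 34+13-5=42; pred: 8+5-1=12
Step 2: prey: 42+16-10=48; pred: 12+10-2=20
Step 3: prey: 48+19-19=48; pred: 20+19-4=35
Step 4: prey: 48+19-33=34; pred: 35+33-7=61
Step 5: prey: 34+13-41=6; pred: 61+41-12=90
Step 6: prey: 6+2-10=0; pred: 90+10-18=82
First extinction: prey at step 6

Answer: 6 prey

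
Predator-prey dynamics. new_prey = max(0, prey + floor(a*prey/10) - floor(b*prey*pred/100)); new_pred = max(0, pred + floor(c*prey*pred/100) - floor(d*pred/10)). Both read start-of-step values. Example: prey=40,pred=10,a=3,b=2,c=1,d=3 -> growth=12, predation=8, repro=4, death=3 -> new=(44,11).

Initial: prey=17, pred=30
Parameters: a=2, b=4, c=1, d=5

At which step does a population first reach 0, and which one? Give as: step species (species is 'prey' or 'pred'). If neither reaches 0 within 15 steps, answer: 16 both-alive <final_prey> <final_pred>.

Answer: 1 prey

Derivation:
Step 1: prey: 17+3-20=0; pred: 30+5-15=20
First extinction: prey at step 1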